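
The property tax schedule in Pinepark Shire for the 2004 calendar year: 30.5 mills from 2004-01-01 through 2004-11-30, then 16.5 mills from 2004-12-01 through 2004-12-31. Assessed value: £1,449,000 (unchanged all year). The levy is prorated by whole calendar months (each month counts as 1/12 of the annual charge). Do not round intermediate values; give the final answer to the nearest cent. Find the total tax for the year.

2004-01-01 to 2004-11-30: 11 months at 30.5 mills → £1,449,000 × 3.05% × 11/12 = £40,511.6250
2004-12-01 to 2004-12-31: 1 month at 16.5 mills → £1,449,000 × 1.65% × 1/12 = £1,992.3750
Total = £42,504.0000

£42,504.00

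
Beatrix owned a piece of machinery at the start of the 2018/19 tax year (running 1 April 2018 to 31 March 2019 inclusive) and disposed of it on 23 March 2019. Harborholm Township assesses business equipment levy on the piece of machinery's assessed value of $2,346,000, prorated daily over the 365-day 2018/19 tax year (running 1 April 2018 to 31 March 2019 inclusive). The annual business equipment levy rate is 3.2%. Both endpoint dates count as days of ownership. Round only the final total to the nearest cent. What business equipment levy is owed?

Days held (1 April 2018 – 23 March 2019): 357 out of 365
Tax = $2,346,000 × 3.2% × 357/365 = $73,426.5863

$73,426.59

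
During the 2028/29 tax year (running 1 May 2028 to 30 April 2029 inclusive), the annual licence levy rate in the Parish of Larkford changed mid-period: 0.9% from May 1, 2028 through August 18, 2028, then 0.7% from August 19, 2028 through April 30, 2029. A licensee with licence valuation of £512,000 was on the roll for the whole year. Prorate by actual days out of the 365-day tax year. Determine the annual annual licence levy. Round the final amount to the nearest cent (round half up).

£3,892.60

May 1 – August 18, 2028: 110 days at 0.9% → £512,000 × 0.9% × 110/365 = £1,388.7123
August 19, 2028 – April 30, 2029: 255 days at 0.7% → £512,000 × 0.7% × 255/365 = £2,503.8904
Total = £3,892.6027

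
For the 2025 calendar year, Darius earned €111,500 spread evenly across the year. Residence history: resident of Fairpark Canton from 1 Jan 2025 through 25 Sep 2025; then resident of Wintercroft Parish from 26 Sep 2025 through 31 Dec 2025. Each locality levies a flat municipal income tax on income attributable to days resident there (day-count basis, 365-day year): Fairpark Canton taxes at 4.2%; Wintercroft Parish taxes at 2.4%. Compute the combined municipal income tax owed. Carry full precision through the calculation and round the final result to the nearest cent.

Fairpark Canton, 1 Jan – 25 Sep 2025: 268 days → €111,500 × 4.2% × 268/365 = €3,438.4767
Wintercroft Parish, 26 Sep – 31 Dec 2025: 97 days → €111,500 × 2.4% × 97/365 = €711.1562
Total = €4,149.6329

€4,149.63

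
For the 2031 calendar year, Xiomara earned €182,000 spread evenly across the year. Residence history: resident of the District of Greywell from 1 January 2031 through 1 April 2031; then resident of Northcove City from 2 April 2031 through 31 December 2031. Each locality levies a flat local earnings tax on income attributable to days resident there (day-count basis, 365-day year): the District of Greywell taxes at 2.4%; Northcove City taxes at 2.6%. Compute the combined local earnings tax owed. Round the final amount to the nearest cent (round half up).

€4,641.25

The District of Greywell, 1 January – 1 April 2031: 91 days → €182,000 × 2.4% × 91/365 = €1,089.0082
Northcove City, 2 April – 31 December 2031: 274 days → €182,000 × 2.6% × 274/365 = €3,552.2411
Total = €4,641.2493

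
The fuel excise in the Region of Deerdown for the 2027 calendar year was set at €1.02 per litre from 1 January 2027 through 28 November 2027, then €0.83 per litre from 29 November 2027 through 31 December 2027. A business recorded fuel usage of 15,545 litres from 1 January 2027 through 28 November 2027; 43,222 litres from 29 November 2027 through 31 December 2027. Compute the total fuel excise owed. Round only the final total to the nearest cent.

1 January – 28 November 2027: 15,545 litres at €1.02/litre → €15,855.90
29 November – 31 December 2027: 43,222 litres at €0.83/litre → €35,874.26

€51,730.16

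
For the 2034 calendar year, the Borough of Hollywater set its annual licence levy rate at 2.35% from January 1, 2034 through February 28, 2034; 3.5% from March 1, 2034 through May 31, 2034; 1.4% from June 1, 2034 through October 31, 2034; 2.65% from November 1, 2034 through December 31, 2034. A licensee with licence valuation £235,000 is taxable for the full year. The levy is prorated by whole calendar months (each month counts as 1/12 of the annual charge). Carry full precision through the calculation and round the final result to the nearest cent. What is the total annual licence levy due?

£5,385.42

January 1 – February 28, 2034: 2 months at 2.35% → £235,000 × 2.35% × 2/12 = £920.4167
March 1 – May 31, 2034: 3 months at 3.5% → £235,000 × 3.5% × 3/12 = £2,056.2500
June 1 – October 31, 2034: 5 months at 1.4% → £235,000 × 1.4% × 5/12 = £1,370.8333
November 1 – December 31, 2034: 2 months at 2.65% → £235,000 × 2.65% × 2/12 = £1,037.9167
Total = £5,385.4167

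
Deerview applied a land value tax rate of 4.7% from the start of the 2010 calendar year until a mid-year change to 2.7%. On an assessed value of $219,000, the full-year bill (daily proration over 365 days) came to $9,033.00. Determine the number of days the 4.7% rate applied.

260 days

Let d = days at the first rate; then 365 − d days at the second rate.
$219,000 × [4.7%·d + 2.7%·(365−d)] / 365 = $9,033.00
Solving gives d = 260, so the new rate took effect on 18 Sep 2010.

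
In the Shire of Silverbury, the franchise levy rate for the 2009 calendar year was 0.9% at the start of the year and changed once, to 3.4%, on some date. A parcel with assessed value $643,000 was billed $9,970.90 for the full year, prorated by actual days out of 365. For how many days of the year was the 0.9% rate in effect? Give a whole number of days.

270 days

Let d = days at the first rate; then 365 − d days at the second rate.
$643,000 × [0.9%·d + 3.4%·(365−d)] / 365 = $9,970.90
Solving gives d = 270, so the new rate took effect on September 28, 2009.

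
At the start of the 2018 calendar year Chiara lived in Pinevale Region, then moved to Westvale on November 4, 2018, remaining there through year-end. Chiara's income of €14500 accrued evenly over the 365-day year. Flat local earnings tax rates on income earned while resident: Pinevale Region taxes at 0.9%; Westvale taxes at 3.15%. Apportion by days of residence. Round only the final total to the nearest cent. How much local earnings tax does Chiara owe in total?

Pinevale Region, January 1 – November 3, 2018: 307 days → €14500 × 0.9% × 307/365 = €109.7630
Westvale, November 4 – December 31, 2018: 58 days → €14500 × 3.15% × 58/365 = €72.5795
Total = €182.3425

€182.34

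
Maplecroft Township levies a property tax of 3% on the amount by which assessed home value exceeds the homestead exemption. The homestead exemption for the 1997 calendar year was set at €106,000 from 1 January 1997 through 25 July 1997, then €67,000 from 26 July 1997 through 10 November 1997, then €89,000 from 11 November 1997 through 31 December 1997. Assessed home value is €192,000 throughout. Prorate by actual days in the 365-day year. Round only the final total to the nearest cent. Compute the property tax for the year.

1 January – 25 July 1997: 206 days, exemption €106,000 → (€192,000 − €106,000) × 3% × 206/365 = €1,456.1096
26 July – 10 November 1997: 108 days, exemption €67,000 → (€192,000 − €67,000) × 3% × 108/365 = €1,109.5890
11 November – 31 December 1997: 51 days, exemption €89,000 → (€192,000 − €89,000) × 3% × 51/365 = €431.7534
Total = €2,997.4521

€2,997.45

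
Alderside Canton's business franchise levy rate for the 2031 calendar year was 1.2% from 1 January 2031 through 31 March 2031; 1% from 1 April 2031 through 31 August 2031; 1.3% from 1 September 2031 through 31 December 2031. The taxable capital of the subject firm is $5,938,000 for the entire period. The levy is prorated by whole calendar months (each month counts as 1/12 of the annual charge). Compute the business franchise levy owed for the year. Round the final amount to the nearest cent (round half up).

1 January – 31 March 2031: 3 months at 1.2% → $5,938,000 × 1.2% × 3/12 = $17,814.0000
1 April – 31 August 2031: 5 months at 1% → $5,938,000 × 1% × 5/12 = $24,741.6667
1 September – 31 December 2031: 4 months at 1.3% → $5,938,000 × 1.3% × 4/12 = $25,731.3333
Total = $68,287.0000

$68,287.00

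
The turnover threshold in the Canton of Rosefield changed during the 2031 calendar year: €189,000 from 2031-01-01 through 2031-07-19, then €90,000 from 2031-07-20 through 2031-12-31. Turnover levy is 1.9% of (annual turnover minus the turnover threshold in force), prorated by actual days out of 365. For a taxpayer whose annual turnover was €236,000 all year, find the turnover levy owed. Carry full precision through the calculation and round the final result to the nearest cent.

€1,743.32

2031-01-01 to 2031-07-19: 200 days, exemption €189,000 → (€236,000 − €189,000) × 1.9% × 200/365 = €489.3151
2031-07-20 to 2031-12-31: 165 days, exemption €90,000 → (€236,000 − €90,000) × 1.9% × 165/365 = €1,254.0000
Total = €1,743.3151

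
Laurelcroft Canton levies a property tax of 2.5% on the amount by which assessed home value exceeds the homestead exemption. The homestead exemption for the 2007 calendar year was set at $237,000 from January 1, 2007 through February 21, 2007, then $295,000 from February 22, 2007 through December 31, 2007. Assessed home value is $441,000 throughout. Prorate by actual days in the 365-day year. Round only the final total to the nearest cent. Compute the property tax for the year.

$3,856.58

January 1 – February 21, 2007: 52 days, exemption $237,000 → ($441,000 − $237,000) × 2.5% × 52/365 = $726.5753
February 22 – December 31, 2007: 313 days, exemption $295,000 → ($441,000 − $295,000) × 2.5% × 313/365 = $3,130.0000
Total = $3,856.5753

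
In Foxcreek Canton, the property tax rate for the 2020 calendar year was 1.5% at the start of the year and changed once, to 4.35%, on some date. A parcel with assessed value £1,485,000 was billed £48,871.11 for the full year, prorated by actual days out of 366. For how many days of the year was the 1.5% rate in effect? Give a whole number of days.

Let d = days at the first rate; then 366 − d days at the second rate.
£1,485,000 × [1.5%·d + 4.35%·(366−d)] / 366 = £48,871.11
Solving gives d = 136, so the new rate took effect on 16 May 2020.

136 days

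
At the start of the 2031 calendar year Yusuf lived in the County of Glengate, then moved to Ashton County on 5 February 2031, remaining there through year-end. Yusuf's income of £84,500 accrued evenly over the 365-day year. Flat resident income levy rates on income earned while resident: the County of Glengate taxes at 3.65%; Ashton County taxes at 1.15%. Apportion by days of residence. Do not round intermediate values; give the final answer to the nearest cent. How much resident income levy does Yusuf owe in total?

£1,174.32

The County of Glengate, 1 January – 4 February 2031: 35 days → £84,500 × 3.65% × 35/365 = £295.7500
Ashton County, 5 February – 31 December 2031: 330 days → £84,500 × 1.15% × 330/365 = £878.5685
Total = £1,174.3185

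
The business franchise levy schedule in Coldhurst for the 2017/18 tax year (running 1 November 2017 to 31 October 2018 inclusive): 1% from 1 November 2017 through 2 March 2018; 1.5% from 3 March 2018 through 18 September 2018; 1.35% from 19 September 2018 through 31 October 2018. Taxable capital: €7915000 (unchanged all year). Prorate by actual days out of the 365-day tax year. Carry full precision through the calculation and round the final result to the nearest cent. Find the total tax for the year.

1 November 2017 – 2 March 2018: 122 days at 1% → €7915000 × 1% × 122/365 = €26455.6164
3 March – 18 September 2018: 200 days at 1.5% → €7915000 × 1.5% × 200/365 = €65054.7945
19 September – 31 October 2018: 43 days at 1.35% → €7915000 × 1.35% × 43/365 = €12588.1027
Total = €104098.5137

€104098.51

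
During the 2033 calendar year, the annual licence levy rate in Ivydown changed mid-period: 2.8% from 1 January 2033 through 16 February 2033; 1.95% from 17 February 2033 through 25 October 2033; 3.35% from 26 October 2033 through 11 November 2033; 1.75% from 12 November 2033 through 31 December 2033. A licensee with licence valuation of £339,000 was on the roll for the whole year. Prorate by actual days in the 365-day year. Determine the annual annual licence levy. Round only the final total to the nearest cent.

£7,109.71

1 January – 16 February 2033: 47 days at 2.8% → £339,000 × 2.8% × 47/365 = £1,222.2575
17 February – 25 October 2033: 251 days at 1.95% → £339,000 × 1.95% × 251/365 = £4,545.8507
26 October – 11 November 2033: 17 days at 3.35% → £339,000 × 3.35% × 17/365 = £528.9329
12 November – 31 December 2033: 50 days at 1.75% → £339,000 × 1.75% × 50/365 = £812.6712
Total = £7,109.7123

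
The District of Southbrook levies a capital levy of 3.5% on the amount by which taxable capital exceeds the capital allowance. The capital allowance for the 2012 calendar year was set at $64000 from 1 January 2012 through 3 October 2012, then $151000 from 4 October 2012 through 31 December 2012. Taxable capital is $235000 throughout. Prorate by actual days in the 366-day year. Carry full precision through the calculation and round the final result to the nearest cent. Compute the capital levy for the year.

$5244.55

1 January – 3 October 2012: 277 days, exemption $64000 → ($235000 − $64000) × 3.5% × 277/366 = $4529.6311
4 October – 31 December 2012: 89 days, exemption $151000 → ($235000 − $151000) × 3.5% × 89/366 = $714.9180
Total = $5244.5492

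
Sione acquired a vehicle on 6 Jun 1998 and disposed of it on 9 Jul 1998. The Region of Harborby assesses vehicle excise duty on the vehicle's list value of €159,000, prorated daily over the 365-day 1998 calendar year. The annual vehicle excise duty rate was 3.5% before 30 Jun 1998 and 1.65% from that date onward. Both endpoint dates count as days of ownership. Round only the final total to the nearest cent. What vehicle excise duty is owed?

€437.79

6 Jun – 29 Jun 1998: 24 days at 3.5% → €159,000 × 3.5% × 24/365 = €365.9178
30 Jun – 9 Jul 1998: 10 days at 1.65% → €159,000 × 1.65% × 10/365 = €71.8767
Total = €437.7945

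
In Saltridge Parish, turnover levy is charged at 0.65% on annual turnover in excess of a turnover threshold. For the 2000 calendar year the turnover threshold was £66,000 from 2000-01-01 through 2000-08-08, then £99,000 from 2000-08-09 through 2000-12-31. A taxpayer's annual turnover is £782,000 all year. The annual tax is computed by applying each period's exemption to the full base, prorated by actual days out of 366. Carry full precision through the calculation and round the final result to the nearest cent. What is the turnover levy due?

£4,569.02

2000-01-01 to 2000-08-08: 221 days, exemption £66,000 → (£782,000 − £66,000) × 0.65% × 221/366 = £2,810.2022
2000-08-09 to 2000-12-31: 145 days, exemption £99,000 → (£782,000 − £99,000) × 0.65% × 145/366 = £1,758.8183
Total = £4,569.0205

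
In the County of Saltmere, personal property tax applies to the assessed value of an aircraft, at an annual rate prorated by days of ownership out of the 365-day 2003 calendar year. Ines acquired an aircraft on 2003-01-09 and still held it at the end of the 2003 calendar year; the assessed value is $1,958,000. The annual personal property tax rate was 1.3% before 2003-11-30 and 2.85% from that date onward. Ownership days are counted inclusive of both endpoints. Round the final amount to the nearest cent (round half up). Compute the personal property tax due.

2003-01-09 to 2003-11-29: 325 days at 1.3% → $1,958,000 × 1.3% × 325/365 = $22,664.5205
2003-11-30 to 2003-12-31: 32 days at 2.85% → $1,958,000 × 2.85% × 32/365 = $4,892.3178
Total = $27,556.8384

$27,556.84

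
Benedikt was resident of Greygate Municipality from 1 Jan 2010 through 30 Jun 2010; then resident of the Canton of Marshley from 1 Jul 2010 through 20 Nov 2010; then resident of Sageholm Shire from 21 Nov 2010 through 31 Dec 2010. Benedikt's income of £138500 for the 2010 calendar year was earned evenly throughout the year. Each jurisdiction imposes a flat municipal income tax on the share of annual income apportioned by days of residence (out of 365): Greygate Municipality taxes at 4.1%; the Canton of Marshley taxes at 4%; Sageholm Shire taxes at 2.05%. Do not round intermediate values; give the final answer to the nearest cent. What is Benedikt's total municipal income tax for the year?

Greygate Municipality, 1 Jan – 30 Jun 2010: 181 days → £138500 × 4.1% × 181/365 = £2815.9137
The Canton of Marshley, 1 Jul – 20 Nov 2010: 143 days → £138500 × 4% × 143/365 = £2170.4658
Sageholm Shire, 21 Nov – 31 Dec 2010: 41 days → £138500 × 2.05% × 41/365 = £318.9295
Total = £5305.3089

£5305.31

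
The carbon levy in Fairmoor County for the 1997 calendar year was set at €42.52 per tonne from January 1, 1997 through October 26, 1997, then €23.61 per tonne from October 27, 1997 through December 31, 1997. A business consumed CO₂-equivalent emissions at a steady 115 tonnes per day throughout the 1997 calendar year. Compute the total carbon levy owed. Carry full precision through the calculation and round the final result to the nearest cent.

January 1 – October 26, 1997: 299 days × 115 tonnes/day = 34,385 tonnes at €42.52/tonne → €1462050.20
October 27 – December 31, 1997: 66 days × 115 tonnes/day = 7,590 tonnes at €23.61/tonne → €179199.90

€1641250.10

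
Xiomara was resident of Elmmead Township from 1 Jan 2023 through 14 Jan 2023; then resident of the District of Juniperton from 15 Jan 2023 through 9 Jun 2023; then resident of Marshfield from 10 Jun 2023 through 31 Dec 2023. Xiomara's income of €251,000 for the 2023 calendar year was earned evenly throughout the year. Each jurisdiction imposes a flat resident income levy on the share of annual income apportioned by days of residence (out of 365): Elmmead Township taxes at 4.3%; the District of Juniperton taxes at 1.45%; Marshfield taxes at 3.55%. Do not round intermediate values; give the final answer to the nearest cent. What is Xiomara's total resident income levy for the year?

€6,874.31

Elmmead Township, 1 Jan – 14 Jan 2023: 14 days → €251,000 × 4.3% × 14/365 = €413.9781
The District of Juniperton, 15 Jan – 9 Jun 2023: 146 days → €251,000 × 1.45% × 146/365 = €1,455.8000
Marshfield, 10 Jun – 31 Dec 2023: 205 days → €251,000 × 3.55% × 205/365 = €5,004.5274
Total = €6,874.3055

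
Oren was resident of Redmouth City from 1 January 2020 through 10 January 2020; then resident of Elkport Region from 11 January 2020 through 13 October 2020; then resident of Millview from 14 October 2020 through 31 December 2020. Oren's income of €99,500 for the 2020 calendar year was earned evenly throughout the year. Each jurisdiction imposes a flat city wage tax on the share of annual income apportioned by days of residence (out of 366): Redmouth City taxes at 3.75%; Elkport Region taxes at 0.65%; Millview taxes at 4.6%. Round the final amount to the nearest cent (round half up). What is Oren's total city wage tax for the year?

€1,579.36

Redmouth City, 1 January – 10 January 2020: 10 days → €99,500 × 3.75% × 10/366 = €101.9467
Elkport Region, 11 January – 13 October 2020: 277 days → €99,500 × 0.65% × 277/366 = €489.4802
Millview, 14 October – 31 December 2020: 79 days → €99,500 × 4.6% × 79/366 = €987.9317
Total = €1,579.3586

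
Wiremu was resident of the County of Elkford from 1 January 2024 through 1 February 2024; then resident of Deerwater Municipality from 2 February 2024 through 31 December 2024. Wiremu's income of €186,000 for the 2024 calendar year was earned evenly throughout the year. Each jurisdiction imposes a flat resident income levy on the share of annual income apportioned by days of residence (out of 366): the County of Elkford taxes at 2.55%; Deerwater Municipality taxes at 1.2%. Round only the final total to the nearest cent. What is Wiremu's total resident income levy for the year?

The County of Elkford, 1 January – 1 February 2024: 32 days → €186,000 × 2.55% × 32/366 = €414.6885
Deerwater Municipality, 2 February – 31 December 2024: 334 days → €186,000 × 1.2% × 334/366 = €2,036.8525
Total = €2,451.5410

€2,451.54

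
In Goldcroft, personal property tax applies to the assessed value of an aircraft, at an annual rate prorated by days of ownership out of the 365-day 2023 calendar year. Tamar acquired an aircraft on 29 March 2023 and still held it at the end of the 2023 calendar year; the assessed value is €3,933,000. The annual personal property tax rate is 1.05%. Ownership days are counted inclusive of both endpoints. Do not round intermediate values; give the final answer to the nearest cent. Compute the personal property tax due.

Days held (29 March – 31 December 2023): 278 out of 365
Tax = €3,933,000 × 1.05% × 278/365 = €31,453.2247

€31,453.22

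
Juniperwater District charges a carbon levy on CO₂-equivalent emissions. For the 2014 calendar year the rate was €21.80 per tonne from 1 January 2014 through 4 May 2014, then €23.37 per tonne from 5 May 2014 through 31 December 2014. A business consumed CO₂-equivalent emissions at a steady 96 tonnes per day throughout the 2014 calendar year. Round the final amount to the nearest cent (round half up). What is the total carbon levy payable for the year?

€800,195.52

1 January – 4 May 2014: 124 days × 96 tonnes/day = 11,904 tonnes at €21.80/tonne → €259,507.20
5 May – 31 December 2014: 241 days × 96 tonnes/day = 23,136 tonnes at €23.37/tonne → €540,688.32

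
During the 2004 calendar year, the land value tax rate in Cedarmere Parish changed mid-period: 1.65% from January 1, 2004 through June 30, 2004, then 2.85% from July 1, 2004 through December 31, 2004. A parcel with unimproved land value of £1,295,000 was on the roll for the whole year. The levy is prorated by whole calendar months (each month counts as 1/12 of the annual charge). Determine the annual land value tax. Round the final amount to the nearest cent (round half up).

£29,137.50

January 1 – June 30, 2004: 6 months at 1.65% → £1,295,000 × 1.65% × 6/12 = £10,683.7500
July 1 – December 31, 2004: 6 months at 2.85% → £1,295,000 × 2.85% × 6/12 = £18,453.7500
Total = £29,137.5000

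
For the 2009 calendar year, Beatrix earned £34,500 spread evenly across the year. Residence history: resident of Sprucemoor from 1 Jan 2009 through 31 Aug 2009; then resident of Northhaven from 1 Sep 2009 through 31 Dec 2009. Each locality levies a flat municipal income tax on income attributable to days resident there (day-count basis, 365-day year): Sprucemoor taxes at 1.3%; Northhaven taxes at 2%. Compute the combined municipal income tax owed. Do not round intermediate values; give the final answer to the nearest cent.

£529.22

Sprucemoor, 1 Jan – 31 Aug 2009: 243 days → £34,500 × 1.3% × 243/365 = £298.5904
Northhaven, 1 Sep – 31 Dec 2009: 122 days → £34,500 × 2% × 122/365 = £230.6301
Total = £529.2205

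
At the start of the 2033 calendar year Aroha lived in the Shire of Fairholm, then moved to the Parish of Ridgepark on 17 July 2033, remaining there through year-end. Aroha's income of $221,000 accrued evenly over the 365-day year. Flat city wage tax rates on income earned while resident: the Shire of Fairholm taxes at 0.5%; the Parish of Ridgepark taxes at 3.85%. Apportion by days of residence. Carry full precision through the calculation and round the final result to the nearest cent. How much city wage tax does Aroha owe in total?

$4,512.64

The Shire of Fairholm, 1 January – 16 July 2033: 197 days → $221,000 × 0.5% × 197/365 = $596.3973
The Parish of Ridgepark, 17 July – 31 December 2033: 168 days → $221,000 × 3.85% × 168/365 = $3,916.2411
Total = $4,512.6384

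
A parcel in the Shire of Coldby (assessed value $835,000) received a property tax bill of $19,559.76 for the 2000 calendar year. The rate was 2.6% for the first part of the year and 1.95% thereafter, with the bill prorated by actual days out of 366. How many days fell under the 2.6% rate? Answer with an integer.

Let d = days at the first rate; then 366 − d days at the second rate.
$835,000 × [2.6%·d + 1.95%·(366−d)] / 366 = $19,559.76
Solving gives d = 221, so the new rate took effect on 9 Aug 2000.

221 days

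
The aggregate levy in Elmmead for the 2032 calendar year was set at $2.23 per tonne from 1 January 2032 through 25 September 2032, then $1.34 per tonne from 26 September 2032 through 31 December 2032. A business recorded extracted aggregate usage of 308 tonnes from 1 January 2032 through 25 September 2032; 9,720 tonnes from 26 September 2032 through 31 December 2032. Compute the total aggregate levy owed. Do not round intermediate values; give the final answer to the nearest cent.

1 January – 25 September 2032: 308 tonnes at $2.23/tonne → $686.84
26 September – 31 December 2032: 9,720 tonnes at $1.34/tonne → $13024.80

$13711.64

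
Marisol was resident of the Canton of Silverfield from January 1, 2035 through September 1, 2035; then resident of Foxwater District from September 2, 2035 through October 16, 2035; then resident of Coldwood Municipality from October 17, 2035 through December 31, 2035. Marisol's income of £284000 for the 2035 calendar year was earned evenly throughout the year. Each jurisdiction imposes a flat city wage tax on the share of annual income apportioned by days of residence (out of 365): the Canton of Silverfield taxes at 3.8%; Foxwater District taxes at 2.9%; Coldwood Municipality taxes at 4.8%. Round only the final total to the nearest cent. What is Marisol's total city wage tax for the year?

£11068.22

The Canton of Silverfield, January 1 – September 1, 2035: 244 days → £284000 × 3.8% × 244/365 = £7214.3781
Foxwater District, September 2 – October 16, 2035: 45 days → £284000 × 2.9% × 45/365 = £1015.3973
Coldwood Municipality, October 17 – December 31, 2035: 76 days → £284000 × 4.8% × 76/365 = £2838.4438
Total = £11068.2192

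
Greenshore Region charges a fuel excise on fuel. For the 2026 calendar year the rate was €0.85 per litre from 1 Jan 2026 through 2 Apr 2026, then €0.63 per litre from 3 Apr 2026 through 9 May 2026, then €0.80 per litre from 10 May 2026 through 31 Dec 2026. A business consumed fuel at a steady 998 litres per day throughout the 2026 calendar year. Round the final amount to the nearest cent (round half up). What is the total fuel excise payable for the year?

€289,729.38

1 Jan – 2 Apr 2026: 92 days × 998 litres/day = 91,816 litres at €0.85/litre → €78,043.60
3 Apr – 9 May 2026: 37 days × 998 litres/day = 36,926 litres at €0.63/litre → €23,263.38
10 May – 31 Dec 2026: 236 days × 998 litres/day = 235,528 litres at €0.80/litre → €188,422.40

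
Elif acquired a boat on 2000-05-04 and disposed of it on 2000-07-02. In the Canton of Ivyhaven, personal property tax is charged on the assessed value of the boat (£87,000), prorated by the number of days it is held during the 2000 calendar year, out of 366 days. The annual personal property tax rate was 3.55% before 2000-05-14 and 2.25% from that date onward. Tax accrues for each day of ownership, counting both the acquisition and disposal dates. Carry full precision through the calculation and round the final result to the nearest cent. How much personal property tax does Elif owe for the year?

£351.80

2000-05-04 to 2000-05-13: 10 days at 3.55% → £87,000 × 3.55% × 10/366 = £84.3852
2000-05-14 to 2000-07-02: 50 days at 2.25% → £87,000 × 2.25% × 50/366 = £267.4180
Total = £351.8033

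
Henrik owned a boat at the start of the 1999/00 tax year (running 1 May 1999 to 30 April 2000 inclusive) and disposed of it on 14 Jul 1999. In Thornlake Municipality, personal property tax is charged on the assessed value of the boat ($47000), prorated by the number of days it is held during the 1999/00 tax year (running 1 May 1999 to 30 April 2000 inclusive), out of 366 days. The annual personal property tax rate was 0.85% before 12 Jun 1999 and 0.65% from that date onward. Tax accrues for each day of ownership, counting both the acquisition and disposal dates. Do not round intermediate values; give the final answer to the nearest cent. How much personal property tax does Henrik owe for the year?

$73.39

1 May – 11 Jun 1999: 42 days at 0.85% → $47000 × 0.85% × 42/366 = $45.8443
12 Jun – 14 Jul 1999: 33 days at 0.65% → $47000 × 0.65% × 33/366 = $27.5451
Total = $73.3893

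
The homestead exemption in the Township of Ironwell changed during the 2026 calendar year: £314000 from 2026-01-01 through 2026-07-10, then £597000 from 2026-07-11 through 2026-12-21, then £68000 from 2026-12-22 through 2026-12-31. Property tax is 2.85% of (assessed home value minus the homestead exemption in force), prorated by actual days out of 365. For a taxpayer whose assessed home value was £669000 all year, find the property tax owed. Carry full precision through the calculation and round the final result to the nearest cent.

£6685.63

2026-01-01 to 2026-07-10: 191 days, exemption £314000 → (£669000 − £314000) × 2.85% × 191/365 = £5294.3630
2026-07-11 to 2026-12-21: 164 days, exemption £597000 → (£669000 − £597000) × 2.85% × 164/365 = £921.9945
2026-12-22 to 2026-12-31: 10 days, exemption £68000 → (£669000 − £68000) × 2.85% × 10/365 = £469.2740
Total = £6685.6315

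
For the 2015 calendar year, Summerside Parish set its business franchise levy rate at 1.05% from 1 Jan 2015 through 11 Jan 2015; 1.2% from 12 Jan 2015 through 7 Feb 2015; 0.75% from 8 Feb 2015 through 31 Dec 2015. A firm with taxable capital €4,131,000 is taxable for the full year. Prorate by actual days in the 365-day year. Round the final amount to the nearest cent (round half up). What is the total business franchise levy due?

1 Jan – 11 Jan 2015: 11 days at 1.05% → €4,131,000 × 1.05% × 11/365 = €1,307.2068
12 Jan – 7 Feb 2015: 27 days at 1.2% → €4,131,000 × 1.2% × 27/365 = €3,666.9699
8 Feb – 31 Dec 2015: 327 days at 0.75% → €4,131,000 × 0.75% × 327/365 = €27,756.9247
Total = €32,731.1014

€32,731.10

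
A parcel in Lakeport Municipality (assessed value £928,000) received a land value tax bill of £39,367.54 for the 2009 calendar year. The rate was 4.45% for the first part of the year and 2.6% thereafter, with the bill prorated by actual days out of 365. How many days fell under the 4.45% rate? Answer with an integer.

Let d = days at the first rate; then 365 − d days at the second rate.
£928,000 × [4.45%·d + 2.6%·(365−d)] / 365 = £39,367.54
Solving gives d = 324, so the new rate took effect on 21 November 2009.

324 days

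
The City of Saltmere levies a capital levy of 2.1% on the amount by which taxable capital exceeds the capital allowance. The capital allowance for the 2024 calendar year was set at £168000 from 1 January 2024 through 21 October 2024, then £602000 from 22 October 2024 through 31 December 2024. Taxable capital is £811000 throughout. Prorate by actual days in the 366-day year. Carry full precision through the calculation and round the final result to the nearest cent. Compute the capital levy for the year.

£11734.98

1 January – 21 October 2024: 295 days, exemption £168000 → (£811000 − £168000) × 2.1% × 295/366 = £10883.5656
22 October – 31 December 2024: 71 days, exemption £602000 → (£811000 − £602000) × 2.1% × 71/366 = £851.4180
Total = £11734.9836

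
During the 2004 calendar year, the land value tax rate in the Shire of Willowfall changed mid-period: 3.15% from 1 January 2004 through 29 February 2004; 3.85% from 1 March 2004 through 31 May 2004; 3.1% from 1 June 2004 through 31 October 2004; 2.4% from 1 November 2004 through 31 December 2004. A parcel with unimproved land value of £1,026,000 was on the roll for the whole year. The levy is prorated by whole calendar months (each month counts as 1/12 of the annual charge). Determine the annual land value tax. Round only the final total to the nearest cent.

1 January – 29 February 2004: 2 months at 3.15% → £1,026,000 × 3.15% × 2/12 = £5,386.5000
1 March – 31 May 2004: 3 months at 3.85% → £1,026,000 × 3.85% × 3/12 = £9,875.2500
1 June – 31 October 2004: 5 months at 3.1% → £1,026,000 × 3.1% × 5/12 = £13,252.5000
1 November – 31 December 2004: 2 months at 2.4% → £1,026,000 × 2.4% × 2/12 = £4,104.0000
Total = £32,618.2500

£32,618.25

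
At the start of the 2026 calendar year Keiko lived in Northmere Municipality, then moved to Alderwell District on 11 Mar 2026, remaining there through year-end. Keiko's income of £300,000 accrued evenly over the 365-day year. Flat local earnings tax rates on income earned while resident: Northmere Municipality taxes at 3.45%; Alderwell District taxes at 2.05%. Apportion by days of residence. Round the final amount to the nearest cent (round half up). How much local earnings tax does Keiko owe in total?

Northmere Municipality, 1 Jan – 10 Mar 2026: 69 days → £300,000 × 3.45% × 69/365 = £1,956.5753
Alderwell District, 11 Mar – 31 Dec 2026: 296 days → £300,000 × 2.05% × 296/365 = £4,987.3973
Total = £6,943.9726

£6,943.97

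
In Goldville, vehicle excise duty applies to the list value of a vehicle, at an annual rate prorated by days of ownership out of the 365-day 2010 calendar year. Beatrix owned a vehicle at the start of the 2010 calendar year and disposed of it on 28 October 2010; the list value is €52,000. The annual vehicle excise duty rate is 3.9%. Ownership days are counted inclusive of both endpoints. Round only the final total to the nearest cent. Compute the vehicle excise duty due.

Days held (1 January – 28 October 2010): 301 out of 365
Tax = €52,000 × 3.9% × 301/365 = €1,672.4055

€1,672.41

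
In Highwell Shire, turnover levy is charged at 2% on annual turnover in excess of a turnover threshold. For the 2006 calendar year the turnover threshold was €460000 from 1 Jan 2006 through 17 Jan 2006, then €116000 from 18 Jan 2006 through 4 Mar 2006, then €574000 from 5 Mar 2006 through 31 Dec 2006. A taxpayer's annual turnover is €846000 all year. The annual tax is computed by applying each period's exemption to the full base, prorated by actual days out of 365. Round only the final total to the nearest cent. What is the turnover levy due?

1 Jan – 17 Jan 2006: 17 days, exemption €460000 → (€846000 − €460000) × 2% × 17/365 = €359.5616
18 Jan – 4 Mar 2006: 46 days, exemption €116000 → (€846000 − €116000) × 2% × 46/365 = €1840.0000
5 Mar – 31 Dec 2006: 302 days, exemption €574000 → (€846000 − €574000) × 2% × 302/365 = €4501.0411
Total = €6700.6027

€6700.60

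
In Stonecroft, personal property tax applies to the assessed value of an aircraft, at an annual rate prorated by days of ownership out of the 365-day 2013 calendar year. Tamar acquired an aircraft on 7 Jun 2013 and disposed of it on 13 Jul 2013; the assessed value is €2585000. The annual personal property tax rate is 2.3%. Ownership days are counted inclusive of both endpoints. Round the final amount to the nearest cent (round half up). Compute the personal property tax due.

Days held (7 Jun – 13 Jul 2013): 37 out of 365
Tax = €2585000 × 2.3% × 37/365 = €6026.9452

€6026.95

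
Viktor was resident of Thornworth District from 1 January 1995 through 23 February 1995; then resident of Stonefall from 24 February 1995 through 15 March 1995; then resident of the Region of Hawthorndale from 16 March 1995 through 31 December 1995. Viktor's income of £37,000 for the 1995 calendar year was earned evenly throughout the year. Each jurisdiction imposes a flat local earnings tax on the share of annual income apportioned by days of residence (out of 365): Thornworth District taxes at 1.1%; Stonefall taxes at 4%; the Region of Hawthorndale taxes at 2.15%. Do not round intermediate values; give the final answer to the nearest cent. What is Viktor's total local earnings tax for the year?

Thornworth District, 1 January – 23 February 1995: 54 days → £37,000 × 1.1% × 54/365 = £60.2137
Stonefall, 24 February – 15 March 1995: 20 days → £37,000 × 4% × 20/365 = £81.0959
The Region of Hawthorndale, 16 March – 31 December 1995: 291 days → £37,000 × 2.15% × 291/365 = £634.2205
Total = £775.5301

£775.53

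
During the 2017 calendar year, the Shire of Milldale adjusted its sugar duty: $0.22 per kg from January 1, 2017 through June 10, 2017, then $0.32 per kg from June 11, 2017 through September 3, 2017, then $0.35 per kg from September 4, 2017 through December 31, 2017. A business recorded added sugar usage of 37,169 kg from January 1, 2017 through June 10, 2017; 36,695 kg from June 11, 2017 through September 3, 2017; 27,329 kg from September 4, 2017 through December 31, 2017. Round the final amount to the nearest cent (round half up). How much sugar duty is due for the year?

$29,484.73

January 1 – June 10, 2017: 37,169 kg at $0.22/kg → $8,177.18
June 11 – September 3, 2017: 36,695 kg at $0.32/kg → $11,742.40
September 4 – December 31, 2017: 27,329 kg at $0.35/kg → $9,565.15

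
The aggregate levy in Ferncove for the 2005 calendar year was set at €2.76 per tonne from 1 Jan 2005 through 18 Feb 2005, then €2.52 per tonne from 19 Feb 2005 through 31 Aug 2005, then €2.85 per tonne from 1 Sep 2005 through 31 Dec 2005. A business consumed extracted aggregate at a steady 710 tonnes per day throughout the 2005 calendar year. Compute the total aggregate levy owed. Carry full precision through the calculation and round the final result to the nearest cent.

1 Jan – 18 Feb 2005: 49 days × 710 tonnes/day = 34,790 tonnes at €2.76/tonne → €96,020.40
19 Feb – 31 Aug 2005: 194 days × 710 tonnes/day = 137,740 tonnes at €2.52/tonne → €347,104.80
1 Sep – 31 Dec 2005: 122 days × 710 tonnes/day = 86,620 tonnes at €2.85/tonne → €246,867.00

€689,992.20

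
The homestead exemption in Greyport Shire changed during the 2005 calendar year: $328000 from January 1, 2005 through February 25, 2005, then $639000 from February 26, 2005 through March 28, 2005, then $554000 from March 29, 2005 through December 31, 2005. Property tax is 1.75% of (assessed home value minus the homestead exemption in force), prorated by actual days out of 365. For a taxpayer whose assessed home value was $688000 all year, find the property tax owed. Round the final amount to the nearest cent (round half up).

$2825.46

January 1 – February 25, 2005: 56 days, exemption $328000 → ($688000 − $328000) × 1.75% × 56/365 = $966.5753
February 26 – March 28, 2005: 31 days, exemption $639000 → ($688000 − $639000) × 1.75% × 31/365 = $72.8288
March 29 – December 31, 2005: 278 days, exemption $554000 → ($688000 − $554000) × 1.75% × 278/365 = $1786.0548
Total = $2825.4589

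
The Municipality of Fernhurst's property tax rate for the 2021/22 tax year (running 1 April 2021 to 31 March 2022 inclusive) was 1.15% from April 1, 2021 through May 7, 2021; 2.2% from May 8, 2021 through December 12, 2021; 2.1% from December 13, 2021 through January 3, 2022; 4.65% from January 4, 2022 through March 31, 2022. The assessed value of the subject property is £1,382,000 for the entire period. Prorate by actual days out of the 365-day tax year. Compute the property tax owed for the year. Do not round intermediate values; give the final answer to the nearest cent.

£36,920.22

April 1 – May 7, 2021: 37 days at 1.15% → £1,382,000 × 1.15% × 37/365 = £1,611.0712
May 8 – December 12, 2021: 219 days at 2.2% → £1,382,000 × 2.2% × 219/365 = £18,242.4000
December 13, 2021 – January 3, 2022: 22 days at 2.1% → £1,382,000 × 2.1% × 22/365 = £1,749.2712
January 4 – March 31, 2022: 87 days at 4.65% → £1,382,000 × 4.65% × 87/365 = £15,317.4822
Total = £36,920.2247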